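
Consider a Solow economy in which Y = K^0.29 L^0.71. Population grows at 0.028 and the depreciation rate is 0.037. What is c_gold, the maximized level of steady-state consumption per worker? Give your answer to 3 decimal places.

c_gold ≈ 1.308

The effective depreciation rate is n + δ = 0.028 + 0.037 = 0.065.
Maximizing c = f(k) − (n+δ)·k gives f'(k) = n+δ, i.e. 0.29·k^(0.29−1) = 0.065, so k_gold = (0.29/0.065)^(1/0.71) ≈ 8.2180.
y_gold = 8.2180^0.29 ≈ 1.8420.
c_gold = y_gold − (n+δ)·k_gold = 1.8420 − 0.065·8.2180 ≈ 1.3078.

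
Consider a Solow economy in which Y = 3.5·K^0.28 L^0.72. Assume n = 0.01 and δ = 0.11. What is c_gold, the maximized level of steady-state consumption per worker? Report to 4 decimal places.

Capital per worker breaks even when investment replaces (n + δ)·k; here n + δ = 0.12.
Maximizing c = f(k) − (n+δ)·k gives f'(k) = n+δ, i.e. 0.28·3.5·k^(0.28−1) = 0.12, so k_gold = (0.28·3.5/0.12)^(1/0.72) ≈ 18.4811.
y_gold = 3.5·18.4811^0.28 ≈ 7.9205.
c_gold = y_gold − (n+δ)·k_gold = 7.9205 − 0.12·18.4811 ≈ 5.7028.

c_gold ≈ 5.7028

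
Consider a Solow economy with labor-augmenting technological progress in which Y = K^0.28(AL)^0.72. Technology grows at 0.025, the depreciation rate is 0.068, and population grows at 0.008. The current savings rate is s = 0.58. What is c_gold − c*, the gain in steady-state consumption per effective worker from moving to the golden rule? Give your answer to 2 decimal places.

Capital per effective worker breaks even when investment replaces (n + g + δ)·k; here n + g + δ = 0.101.
Current steady state (s = 0.58): k* = (0.58/0.101)^(1/0.72) ≈ 11.3322, y* = 11.3322^0.28 ≈ 1.9734, c* = (1−0.58)·1.9734 ≈ 0.8288.
Golden rule sets MPK = n+g+δ: 0.28·k^(0.28−1) = 0.101, so k_gold = (0.28/0.101)^(1/0.72) ≈ 4.1215.
y_gold = 4.1215^0.28 ≈ 1.4867, c_gold = y_gold − 0.101·k_gold ≈ 1.0704.
Gain: Δc = 1.0704 − 0.8288 ≈ 0.2416.

Δc ≈ 0.24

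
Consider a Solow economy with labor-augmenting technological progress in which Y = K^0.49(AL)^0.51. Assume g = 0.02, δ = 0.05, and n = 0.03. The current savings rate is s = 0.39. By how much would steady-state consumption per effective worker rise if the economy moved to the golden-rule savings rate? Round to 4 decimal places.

n + g + δ = 0.03 + 0.02 + 0.05 = 0.1.
Current steady state (s = 0.39): k* = (0.39/0.1)^(1/0.51) ≈ 14.4195, y* = 14.4195^0.49 ≈ 3.6973, c* = (1−0.39)·3.6973 ≈ 2.2554.
Maximizing c = f(k) − (n+g+δ)·k gives f'(k) = n+g+δ, i.e. 0.49·k^(0.49−1) = 0.1, so k_gold = (0.49/0.1)^(1/0.51) ≈ 22.5593.
y_gold = 22.5593^0.49 ≈ 4.6039, c_gold = y_gold − 0.1·k_gold ≈ 2.3480.
Gain: Δc = 2.3480 − 2.2554 ≈ 0.0927.

Δc ≈ 0.0927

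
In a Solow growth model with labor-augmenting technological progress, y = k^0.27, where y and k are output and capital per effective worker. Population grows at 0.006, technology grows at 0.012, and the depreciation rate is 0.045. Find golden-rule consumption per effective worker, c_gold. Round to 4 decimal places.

Break-even investment rate: n + g + δ = 0.006 + 0.012 + 0.045 = 0.063.
Setting f'(k) = n+g+δ gives 0.27·k^(0.27−1) = 0.063, hence k_gold = (0.27/0.063)^(1/0.73) ≈ 7.3415.
y_gold = 7.3415^0.27 ≈ 1.7130.
c_gold = y_gold − (n+g+δ)·k_gold = 1.7130 − 0.063·7.3415 ≈ 1.2505.

c_gold ≈ 1.2505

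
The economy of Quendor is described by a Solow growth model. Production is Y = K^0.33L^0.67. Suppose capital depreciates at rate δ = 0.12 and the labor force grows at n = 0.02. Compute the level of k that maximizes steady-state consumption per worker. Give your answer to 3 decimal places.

Capital per worker breaks even when investment replaces (n + δ)·k; here n + δ = 0.14.
At the golden rule the marginal product of capital equals n+δ: 0.33·k^(0.33−1) = 0.14. Solving, k_gold = (0.33/0.14)^(1/0.67) ≈ 3.5958.

k_gold ≈ 3.596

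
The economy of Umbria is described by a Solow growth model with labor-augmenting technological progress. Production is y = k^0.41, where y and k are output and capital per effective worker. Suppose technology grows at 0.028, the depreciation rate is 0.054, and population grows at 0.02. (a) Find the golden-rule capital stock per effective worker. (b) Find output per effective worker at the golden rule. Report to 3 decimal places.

(a) k_gold ≈ 10.569; (b) y_gold ≈ 2.629

The effective depreciation rate is n + g + δ = 0.02 + 0.028 + 0.054 = 0.102.
Maximizing c = f(k) − (n+g+δ)·k gives f'(k) = n+g+δ, i.e. 0.41·k^(0.41−1) = 0.102, so k_gold = (0.41/0.102)^(1/0.59) ≈ 10.5692.
y_gold = 10.5692^0.41 ≈ 2.6294.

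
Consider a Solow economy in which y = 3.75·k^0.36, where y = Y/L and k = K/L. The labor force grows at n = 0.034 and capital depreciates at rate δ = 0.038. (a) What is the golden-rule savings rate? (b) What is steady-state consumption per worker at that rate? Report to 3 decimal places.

Capital per worker breaks even when investment replaces (n + δ)·k; here n + δ = 0.072.
For Cobb-Douglas, s_gold equals capital's share: s_gold = 0.36.
Golden rule sets MPK = n+δ: 0.36·3.75·k^(0.36−1) = 0.072, so k_gold = (0.36·3.75/0.072)^(1/0.64) ≈ 97.5134.
y_gold = 3.75·97.5134^0.36 ≈ 19.5027; c_gold = (1−0.36)·y_gold ≈ 12.4817.

(a) s_gold = 0.360; (b) c_gold ≈ 12.482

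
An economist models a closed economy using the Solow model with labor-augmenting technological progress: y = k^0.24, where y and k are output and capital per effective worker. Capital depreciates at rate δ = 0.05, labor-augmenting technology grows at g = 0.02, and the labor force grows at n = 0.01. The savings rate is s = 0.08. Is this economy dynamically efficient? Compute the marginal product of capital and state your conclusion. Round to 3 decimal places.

dynamically efficient; MPK ≈ 0.240

Capital per effective worker breaks even when investment replaces (n + g + δ)·k; here n + g + δ = 0.08.
Steady-state k*: s·k^0.24 = 0.08·k gives k* = (0.08/0.08)^(1/0.76) ≈ 1.0000.
MPK = 0.24·1.0000^(-0.76) ≈ 0.2400.
MPK > n+g+δ = 0.08, so the economy is dynamically efficient (under-saving).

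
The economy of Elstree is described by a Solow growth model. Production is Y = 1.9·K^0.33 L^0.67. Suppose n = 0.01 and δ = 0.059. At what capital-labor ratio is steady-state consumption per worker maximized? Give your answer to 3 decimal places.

Break-even investment rate: n + δ = 0.01 + 0.059 = 0.069.
Golden rule sets MPK = n+δ: 0.33·1.9·k^(0.33−1) = 0.069, so k_gold = (0.33·1.9/0.069)^(1/0.67) ≈ 26.9448.

k_gold ≈ 26.945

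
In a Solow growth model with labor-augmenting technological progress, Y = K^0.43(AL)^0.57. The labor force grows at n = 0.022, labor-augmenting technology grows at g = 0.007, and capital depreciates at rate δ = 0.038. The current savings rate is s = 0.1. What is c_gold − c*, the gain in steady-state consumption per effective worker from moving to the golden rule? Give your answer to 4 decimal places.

Capital per effective worker breaks even when investment replaces (n + g + δ)·k; here n + g + δ = 0.067.
Current steady state (s = 0.1): k* = (0.1/0.067)^(1/0.57) ≈ 2.0190, y* = 2.0190^0.43 ≈ 1.3527, c* = (1−0.1)·1.3527 ≈ 1.2174.
Maximizing c = f(k) − (n+g+δ)·k gives f'(k) = n+g+δ, i.e. 0.43·k^(0.43−1) = 0.067, so k_gold = (0.43/0.067)^(1/0.57) ≈ 26.0904.
y_gold = 26.0904^0.43 ≈ 4.0652, c_gold = y_gold − 0.067·k_gold ≈ 2.3172.
Gain: Δc = 2.3172 − 1.2174 ≈ 1.0997.

Δc ≈ 1.0997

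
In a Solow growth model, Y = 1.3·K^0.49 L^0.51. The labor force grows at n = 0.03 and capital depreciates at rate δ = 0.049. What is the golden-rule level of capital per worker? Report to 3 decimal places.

Break-even investment rate: n + δ = 0.03 + 0.049 = 0.079.
At the golden rule the marginal product of capital equals n+δ: 0.49·1.3·k^(0.49−1) = 0.079. Solving, k_gold = (0.49·1.3/0.079)^(1/0.51) ≈ 59.9067.

k_gold ≈ 59.907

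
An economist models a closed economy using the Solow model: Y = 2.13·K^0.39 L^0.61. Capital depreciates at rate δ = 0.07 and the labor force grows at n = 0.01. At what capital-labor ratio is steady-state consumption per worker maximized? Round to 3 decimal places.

n + δ = 0.01 + 0.07 = 0.08.
At the golden rule the marginal product of capital equals n+δ: 0.39·2.13·k^(0.39−1) = 0.08. Solving, k_gold = (0.39·2.13/0.08)^(1/0.61) ≈ 46.3612.

k_gold ≈ 46.361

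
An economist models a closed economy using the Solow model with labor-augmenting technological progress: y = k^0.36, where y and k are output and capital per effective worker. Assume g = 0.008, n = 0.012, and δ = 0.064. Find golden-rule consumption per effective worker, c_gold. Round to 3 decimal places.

Capital per effective worker breaks even when investment replaces (n + g + δ)·k; here n + g + δ = 0.084.
At the golden rule the marginal product of capital equals n+g+δ: 0.36·k^(0.36−1) = 0.084. Solving, k_gold = (0.36/0.084)^(1/0.64) ≈ 9.7171.
y_gold = 9.7171^0.36 ≈ 2.2673.
c_gold = y_gold − (n+g+δ)·k_gold = 2.2673 − 0.084·9.7171 ≈ 1.4511.

c_gold ≈ 1.451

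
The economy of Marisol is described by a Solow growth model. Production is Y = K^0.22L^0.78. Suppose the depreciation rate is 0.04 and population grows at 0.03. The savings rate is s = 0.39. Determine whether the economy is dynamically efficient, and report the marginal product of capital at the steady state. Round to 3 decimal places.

dynamically inefficient; MPK ≈ 0.039

The effective depreciation rate is n + δ = 0.03 + 0.04 = 0.07.
Steady-state k*: s·k^0.22 = 0.07·k gives k* = (0.39/0.07)^(1/0.78) ≈ 9.0441.
MPK = 0.22·9.0441^(-0.78) ≈ 0.0395.
MPK < n+δ = 0.07, so the economy is dynamically inefficient (over-saving).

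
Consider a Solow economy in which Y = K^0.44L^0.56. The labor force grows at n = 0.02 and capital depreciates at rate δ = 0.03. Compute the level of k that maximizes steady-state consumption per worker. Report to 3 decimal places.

k_gold ≈ 48.593

Break-even investment rate: n + δ = 0.02 + 0.03 = 0.05.
Golden rule sets MPK = n+δ: 0.44·k^(0.44−1) = 0.05, so k_gold = (0.44/0.05)^(1/0.56) ≈ 48.5933.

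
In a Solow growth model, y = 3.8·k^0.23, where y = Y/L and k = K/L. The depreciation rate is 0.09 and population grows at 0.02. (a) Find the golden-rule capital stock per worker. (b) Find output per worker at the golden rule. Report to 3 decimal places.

n + δ = 0.02 + 0.09 = 0.11.
Maximizing c = f(k) − (n+δ)·k gives f'(k) = n+δ, i.e. 0.23·3.8·k^(0.23−1) = 0.11, so k_gold = (0.23·3.8/0.11)^(1/0.77) ≈ 14.7566.
y_gold = 3.8·14.7566^0.23 ≈ 7.0575.

(a) k_gold ≈ 14.757; (b) y_gold ≈ 7.057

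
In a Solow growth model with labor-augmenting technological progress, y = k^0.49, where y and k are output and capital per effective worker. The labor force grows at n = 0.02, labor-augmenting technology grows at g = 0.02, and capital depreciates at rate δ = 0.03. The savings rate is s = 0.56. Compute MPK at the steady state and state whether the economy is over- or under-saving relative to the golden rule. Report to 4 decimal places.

The effective depreciation rate is n + g + δ = 0.02 + 0.02 + 0.03 = 0.07.
Steady-state k*: s·k^0.49 = 0.07·k gives k* = (0.56/0.07)^(1/0.51) ≈ 58.9881.
MPK = 0.49·58.9881^(-0.51) ≈ 0.0612.
MPK < n+g+δ = 0.07, so the economy is dynamically inefficient (over-saving).

over-saving; MPK ≈ 0.0612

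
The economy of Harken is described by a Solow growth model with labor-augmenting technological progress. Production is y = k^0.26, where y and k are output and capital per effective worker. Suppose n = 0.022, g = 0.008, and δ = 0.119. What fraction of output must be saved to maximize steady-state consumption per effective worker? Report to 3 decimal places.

The effective depreciation rate is n + g + δ = 0.022 + 0.008 + 0.119 = 0.149.
At the golden rule MPK = n+g+δ, and in any Cobb-Douglas steady state s = (n+g+δ)·k/y = MPK·k/y = capital's share 0.26.

s_gold = 0.260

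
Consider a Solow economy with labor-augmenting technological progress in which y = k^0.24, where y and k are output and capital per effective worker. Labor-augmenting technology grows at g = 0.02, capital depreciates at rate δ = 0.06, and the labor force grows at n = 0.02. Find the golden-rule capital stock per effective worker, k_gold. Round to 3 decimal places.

k_gold ≈ 3.164

The effective depreciation rate is n + g + δ = 0.02 + 0.02 + 0.06 = 0.1.
At the golden rule the marginal product of capital equals n+g+δ: 0.24·k^(0.24−1) = 0.1. Solving, k_gold = (0.24/0.1)^(1/0.76) ≈ 3.1643.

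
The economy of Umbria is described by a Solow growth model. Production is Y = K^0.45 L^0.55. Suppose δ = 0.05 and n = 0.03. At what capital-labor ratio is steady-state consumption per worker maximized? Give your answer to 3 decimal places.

k_gold ≈ 23.113

n + δ = 0.03 + 0.05 = 0.08.
At the golden rule the marginal product of capital equals n+δ: 0.45·k^(0.45−1) = 0.08. Solving, k_gold = (0.45/0.08)^(1/0.55) ≈ 23.1132.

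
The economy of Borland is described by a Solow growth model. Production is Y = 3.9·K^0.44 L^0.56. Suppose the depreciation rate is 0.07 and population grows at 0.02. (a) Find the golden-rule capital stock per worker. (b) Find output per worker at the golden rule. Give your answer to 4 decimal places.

(a) k_gold ≈ 193.2880; (b) y_gold ≈ 39.5362

Break-even investment rate: n + δ = 0.02 + 0.07 = 0.09.
Golden rule sets MPK = n+δ: 0.44·3.9·k^(0.44−1) = 0.09, so k_gold = (0.44·3.9/0.09)^(1/0.56) ≈ 193.2880.
y_gold = 3.9·193.2880^0.44 ≈ 39.5362.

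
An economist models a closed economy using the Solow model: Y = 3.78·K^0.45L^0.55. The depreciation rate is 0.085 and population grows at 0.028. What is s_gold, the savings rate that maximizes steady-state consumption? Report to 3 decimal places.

Break-even investment rate: n + δ = 0.028 + 0.085 = 0.113.
At the golden rule MPK = n+δ, and in any Cobb-Douglas steady state s = (n+δ)·k/y = MPK·k/y = capital's share 0.45.

s_gold = 0.450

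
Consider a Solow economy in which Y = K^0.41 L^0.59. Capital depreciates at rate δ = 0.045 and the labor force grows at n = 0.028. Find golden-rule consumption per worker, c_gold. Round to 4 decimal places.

c_gold ≈ 1.9573

Capital per worker breaks even when investment replaces (n + δ)·k; here n + δ = 0.073.
Setting f'(k) = n+δ gives 0.41·k^(0.41−1) = 0.073, hence k_gold = (0.41/0.073)^(1/0.59) ≈ 18.6326.
y_gold = 18.6326^0.41 ≈ 3.3175.
c_gold = y_gold − (n+δ)·k_gold = 3.3175 − 0.073·18.6326 ≈ 1.9573.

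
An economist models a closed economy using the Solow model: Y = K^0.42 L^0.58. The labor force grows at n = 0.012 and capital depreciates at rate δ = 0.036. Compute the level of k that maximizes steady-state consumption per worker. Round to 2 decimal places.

Capital per worker breaks even when investment replaces (n + δ)·k; here n + δ = 0.048.
Golden rule sets MPK = n+δ: 0.42·k^(0.42−1) = 0.048, so k_gold = (0.42/0.048)^(1/0.58) ≈ 42.0874.

k_gold ≈ 42.09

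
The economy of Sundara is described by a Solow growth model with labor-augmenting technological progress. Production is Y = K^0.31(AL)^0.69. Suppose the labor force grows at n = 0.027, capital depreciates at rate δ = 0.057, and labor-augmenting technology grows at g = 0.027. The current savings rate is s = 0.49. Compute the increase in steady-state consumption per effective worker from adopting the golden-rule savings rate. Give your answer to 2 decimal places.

Δc ≈ 0.10

Break-even investment rate: n + g + δ = 0.027 + 0.027 + 0.057 = 0.111.
Current steady state (s = 0.49): k* = (0.49/0.111)^(1/0.69) ≈ 8.6020, y* = 8.6020^0.31 ≈ 1.9486, c* = (1−0.49)·1.9486 ≈ 0.9938.
Setting f'(k) = n+g+δ gives 0.31·k^(0.31−1) = 0.111, hence k_gold = (0.31/0.111)^(1/0.69) ≈ 4.4303.
y_gold = 4.4303^0.31 ≈ 1.5863, c_gold = y_gold − 0.111·k_gold ≈ 1.0946.
Gain: Δc = 1.0946 − 0.9938 ≈ 0.1008.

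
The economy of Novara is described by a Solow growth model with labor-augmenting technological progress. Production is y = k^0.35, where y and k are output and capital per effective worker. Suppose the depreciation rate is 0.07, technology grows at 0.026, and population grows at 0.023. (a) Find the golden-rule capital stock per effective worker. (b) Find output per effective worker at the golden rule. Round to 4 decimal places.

Capital per effective worker breaks even when investment replaces (n + g + δ)·k; here n + g + δ = 0.119.
Golden rule sets MPK = n+g+δ: 0.35·k^(0.35−1) = 0.119, so k_gold = (0.35/0.119)^(1/0.65) ≈ 5.2578.
y_gold = 5.2578^0.35 ≈ 1.7876.

(a) k_gold ≈ 5.2578; (b) y_gold ≈ 1.7876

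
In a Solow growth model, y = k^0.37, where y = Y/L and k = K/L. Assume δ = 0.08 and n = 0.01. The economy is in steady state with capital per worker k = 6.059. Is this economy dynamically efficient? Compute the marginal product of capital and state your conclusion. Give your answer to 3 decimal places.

n + δ = 0.01 + 0.08 = 0.09.
MPK = 0.37·k^(0.37−1) = 0.37·6.059^(-0.63) ≈ 0.1189.
MPK > 0.09, so the economy is dynamically efficient (under-saving).

dynamically efficient; MPK ≈ 0.119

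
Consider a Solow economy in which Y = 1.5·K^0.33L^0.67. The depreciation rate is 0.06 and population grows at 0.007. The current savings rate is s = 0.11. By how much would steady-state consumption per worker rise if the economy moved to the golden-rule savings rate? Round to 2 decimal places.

Δc ≈ 0.61

Break-even investment rate: n + δ = 0.007 + 0.06 = 0.067.
Current steady state (s = 0.11): k* = (0.11·1.5/0.067)^(1/0.67) ≈ 3.8388, y* = 1.5·3.8388^0.33 ≈ 2.3382, c* = (1−0.11)·2.3382 ≈ 2.0810.
At the golden rule the marginal product of capital equals n+δ: 0.33·1.5·k^(0.33−1) = 0.067. Solving, k_gold = (0.33·1.5/0.067)^(1/0.67) ≈ 19.7840.
y_gold = 1.5·19.7840^0.33 ≈ 4.0168, c_gold = y_gold − 0.067·k_gold ≈ 2.6912.
Gain: Δc = 2.6912 − 2.0810 ≈ 0.6103.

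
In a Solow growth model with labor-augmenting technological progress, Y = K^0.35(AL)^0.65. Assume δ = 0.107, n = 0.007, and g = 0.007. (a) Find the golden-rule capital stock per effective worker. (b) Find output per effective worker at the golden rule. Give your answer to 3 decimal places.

Capital per effective worker breaks even when investment replaces (n + g + δ)·k; here n + g + δ = 0.121.
Maximizing c = f(k) − (n+g+δ)·k gives f'(k) = n+g+δ, i.e. 0.35·k^(0.35−1) = 0.121, so k_gold = (0.35/0.121)^(1/0.65) ≈ 5.1247.
y_gold = 5.1247^0.35 ≈ 1.7717.

(a) k_gold ≈ 5.125; (b) y_gold ≈ 1.772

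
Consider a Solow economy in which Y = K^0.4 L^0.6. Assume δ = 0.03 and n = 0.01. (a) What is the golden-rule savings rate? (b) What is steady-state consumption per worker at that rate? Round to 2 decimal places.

(a) s_gold = 0.40; (b) c_gold ≈ 2.78

Capital per worker breaks even when investment replaces (n + δ)·k; here n + δ = 0.04.
For Cobb-Douglas, s_gold equals capital's share: s_gold = 0.4.
At the golden rule the marginal product of capital equals n+δ: 0.4·k^(0.4−1) = 0.04. Solving, k_gold = (0.4/0.04)^(1/0.6) ≈ 46.4159.
y_gold = 46.4159^0.4 ≈ 4.6416; c_gold = (1−0.4)·y_gold ≈ 2.7850.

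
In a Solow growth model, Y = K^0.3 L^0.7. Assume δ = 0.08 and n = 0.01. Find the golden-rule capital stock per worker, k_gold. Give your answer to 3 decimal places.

The effective depreciation rate is n + δ = 0.01 + 0.08 = 0.09.
Maximizing c = f(k) − (n+δ)·k gives f'(k) = n+δ, i.e. 0.3·k^(0.3−1) = 0.09, so k_gold = (0.3/0.09)^(1/0.7) ≈ 5.5843.

k_gold ≈ 5.584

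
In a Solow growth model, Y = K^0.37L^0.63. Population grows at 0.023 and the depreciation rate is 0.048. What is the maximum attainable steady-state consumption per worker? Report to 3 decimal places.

Break-even investment rate: n + δ = 0.023 + 0.048 = 0.071.
At the golden rule the marginal product of capital equals n+δ: 0.37·k^(0.37−1) = 0.071. Solving, k_gold = (0.37/0.071)^(1/0.63) ≈ 13.7406.
y_gold = 13.7406^0.37 ≈ 2.6367.
c_gold = y_gold − (n+δ)·k_gold = 2.6367 − 0.071·13.7406 ≈ 1.6611.

c_gold ≈ 1.661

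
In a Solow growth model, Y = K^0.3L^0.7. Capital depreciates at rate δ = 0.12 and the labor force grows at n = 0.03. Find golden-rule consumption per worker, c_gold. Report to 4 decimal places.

c_gold ≈ 0.9421

The effective depreciation rate is n + δ = 0.03 + 0.12 = 0.15.
Maximizing c = f(k) − (n+δ)·k gives f'(k) = n+δ, i.e. 0.3·k^(0.3−1) = 0.15, so k_gold = (0.3/0.15)^(1/0.7) ≈ 2.6918.
y_gold = 2.6918^0.3 ≈ 1.3459.
c_gold = y_gold − (n+δ)·k_gold = 1.3459 − 0.15·2.6918 ≈ 0.9421.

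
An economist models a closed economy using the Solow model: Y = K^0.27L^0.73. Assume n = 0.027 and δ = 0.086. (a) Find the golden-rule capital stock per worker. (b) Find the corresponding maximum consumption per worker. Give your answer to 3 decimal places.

Break-even investment rate: n + δ = 0.027 + 0.086 = 0.113.
Golden rule sets MPK = n+δ: 0.27·k^(0.27−1) = 0.113, so k_gold = (0.27/0.113)^(1/0.73) ≈ 3.2976.
y_gold = 3.2976^0.27 ≈ 1.3801; c_gold = y_gold − 0.113·k_gold ≈ 1.0075.

(a) k_gold ≈ 3.298; (b) c_gold ≈ 1.007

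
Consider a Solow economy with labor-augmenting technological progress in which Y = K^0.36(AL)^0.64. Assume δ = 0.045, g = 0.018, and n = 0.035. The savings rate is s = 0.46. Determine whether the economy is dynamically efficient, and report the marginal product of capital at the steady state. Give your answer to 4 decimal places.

The effective depreciation rate is n + g + δ = 0.035 + 0.018 + 0.045 = 0.098.
Steady-state k*: s·k^0.36 = 0.098·k gives k* = (0.46/0.098)^(1/0.64) ≈ 11.2013.
MPK = 0.36·11.2013^(-0.64) ≈ 0.0767.
MPK < n+g+δ = 0.098, so the economy is dynamically inefficient (over-saving).

dynamically inefficient; MPK ≈ 0.0767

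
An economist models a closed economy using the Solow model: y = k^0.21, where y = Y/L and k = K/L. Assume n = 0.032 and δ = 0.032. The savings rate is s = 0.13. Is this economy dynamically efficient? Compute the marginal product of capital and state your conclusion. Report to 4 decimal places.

dynamically efficient; MPK ≈ 0.1034

Capital per worker breaks even when investment replaces (n + δ)·k; here n + δ = 0.064.
Steady-state k*: s·k^0.21 = 0.064·k gives k* = (0.13/0.064)^(1/0.79) ≈ 2.4523.
MPK = 0.21·2.4523^(-0.79) ≈ 0.1034.
MPK > n+δ = 0.064, so the economy is dynamically efficient (under-saving).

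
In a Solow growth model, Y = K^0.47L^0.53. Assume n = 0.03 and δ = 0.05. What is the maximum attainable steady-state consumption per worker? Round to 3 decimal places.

c_gold ≈ 2.548

Capital per worker breaks even when investment replaces (n + δ)·k; here n + δ = 0.08.
Maximizing c = f(k) − (n+δ)·k gives f'(k) = n+δ, i.e. 0.47·k^(0.47−1) = 0.08, so k_gold = (0.47/0.08)^(1/0.53) ≈ 28.2461.
y_gold = 28.2461^0.47 ≈ 4.8078.
c_gold = y_gold − (n+δ)·k_gold = 4.8078 − 0.08·28.2461 ≈ 2.5482.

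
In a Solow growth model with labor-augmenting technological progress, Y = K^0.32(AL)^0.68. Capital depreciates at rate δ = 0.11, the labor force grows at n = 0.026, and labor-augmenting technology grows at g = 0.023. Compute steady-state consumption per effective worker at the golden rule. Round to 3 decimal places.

c_gold ≈ 0.945

n + g + δ = 0.026 + 0.023 + 0.11 = 0.159.
Golden rule sets MPK = n+g+δ: 0.32·k^(0.32−1) = 0.159, so k_gold = (0.32/0.159)^(1/0.68) ≈ 2.7970.
y_gold = 2.7970^0.32 ≈ 1.3898.
c_gold = y_gold − (n+g+δ)·k_gold = 1.3898 − 0.159·2.7970 ≈ 0.9450.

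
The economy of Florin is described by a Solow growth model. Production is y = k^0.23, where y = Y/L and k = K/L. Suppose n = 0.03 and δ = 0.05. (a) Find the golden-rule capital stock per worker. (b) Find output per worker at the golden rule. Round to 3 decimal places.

n + δ = 0.03 + 0.05 = 0.08.
At the golden rule the marginal product of capital equals n+δ: 0.23·k^(0.23−1) = 0.08. Solving, k_gold = (0.23/0.08)^(1/0.77) ≈ 3.9412.
y_gold = 3.9412^0.23 ≈ 1.3709.

(a) k_gold ≈ 3.941; (b) y_gold ≈ 1.371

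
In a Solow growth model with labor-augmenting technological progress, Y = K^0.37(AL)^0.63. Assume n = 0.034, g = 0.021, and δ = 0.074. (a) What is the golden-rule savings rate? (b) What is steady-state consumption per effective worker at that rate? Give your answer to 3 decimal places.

(a) s_gold = 0.370; (b) c_gold ≈ 1.170

Capital per effective worker breaks even when investment replaces (n + g + δ)·k; here n + g + δ = 0.129.
For Cobb-Douglas, s_gold equals capital's share: s_gold = 0.37.
At the golden rule the marginal product of capital equals n+g+δ: 0.37·k^(0.37−1) = 0.129. Solving, k_gold = (0.37/0.129)^(1/0.63) ≈ 5.3256.
y_gold = 5.3256^0.37 ≈ 1.8568; c_gold = (1−0.37)·y_gold ≈ 1.1698.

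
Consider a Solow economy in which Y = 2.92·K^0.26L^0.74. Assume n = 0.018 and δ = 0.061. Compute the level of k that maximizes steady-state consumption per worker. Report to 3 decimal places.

Break-even investment rate: n + δ = 0.018 + 0.061 = 0.079.
Maximizing c = f(k) − (n+δ)·k gives f'(k) = n+δ, i.e. 0.26·2.92·k^(0.26−1) = 0.079, so k_gold = (0.26·2.92/0.079)^(1/0.74) ≈ 21.2820.

k_gold ≈ 21.282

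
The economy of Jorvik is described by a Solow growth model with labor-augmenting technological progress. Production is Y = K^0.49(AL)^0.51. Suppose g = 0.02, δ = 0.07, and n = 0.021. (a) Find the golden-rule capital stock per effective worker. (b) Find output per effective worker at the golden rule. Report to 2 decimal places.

(a) k_gold ≈ 18.38; (b) y_gold ≈ 4.16

Capital per effective worker breaks even when investment replaces (n + g + δ)·k; here n + g + δ = 0.111.
Maximizing c = f(k) − (n+g+δ)·k gives f'(k) = n+g+δ, i.e. 0.49·k^(0.49−1) = 0.111, so k_gold = (0.49/0.111)^(1/0.51) ≈ 18.3847.
y_gold = 18.3847^0.49 ≈ 4.1647.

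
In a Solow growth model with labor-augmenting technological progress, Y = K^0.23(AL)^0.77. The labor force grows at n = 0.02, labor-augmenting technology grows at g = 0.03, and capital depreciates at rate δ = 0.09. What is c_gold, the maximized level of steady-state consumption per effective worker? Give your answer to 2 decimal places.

n + g + δ = 0.02 + 0.03 + 0.09 = 0.14.
Maximizing c = f(k) − (n+g+δ)·k gives f'(k) = n+g+δ, i.e. 0.23·k^(0.23−1) = 0.14, so k_gold = (0.23/0.14)^(1/0.77) ≈ 1.9055.
y_gold = 1.9055^0.23 ≈ 1.1598.
c_gold = y_gold − (n+g+δ)·k_gold = 1.1598 − 0.14·1.9055 ≈ 0.8931.

c_gold ≈ 0.89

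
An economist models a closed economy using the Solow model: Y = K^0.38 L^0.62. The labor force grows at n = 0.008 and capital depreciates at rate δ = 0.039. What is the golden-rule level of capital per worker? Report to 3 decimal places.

k_gold ≈ 29.108

The effective depreciation rate is n + δ = 0.008 + 0.039 = 0.047.
Golden rule sets MPK = n+δ: 0.38·k^(0.38−1) = 0.047, so k_gold = (0.38/0.047)^(1/0.62) ≈ 29.1078.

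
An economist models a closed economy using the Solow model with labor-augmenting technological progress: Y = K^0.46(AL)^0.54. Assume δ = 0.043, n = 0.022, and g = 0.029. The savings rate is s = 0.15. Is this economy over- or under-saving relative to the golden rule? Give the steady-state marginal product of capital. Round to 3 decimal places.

under-saving; MPK ≈ 0.288

Capital per effective worker breaks even when investment replaces (n + g + δ)·k; here n + g + δ = 0.094.
Steady-state k*: s·k^0.46 = 0.094·k gives k* = (0.15/0.094)^(1/0.54) ≈ 2.3761.
MPK = 0.46·2.3761^(-0.54) ≈ 0.2883.
MPK > n+g+δ = 0.094, so the economy is dynamically efficient (under-saving).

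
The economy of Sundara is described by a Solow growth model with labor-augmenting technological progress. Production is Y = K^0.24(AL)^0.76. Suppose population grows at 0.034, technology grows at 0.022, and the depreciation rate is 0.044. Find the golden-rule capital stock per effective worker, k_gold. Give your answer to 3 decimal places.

k_gold ≈ 3.164

n + g + δ = 0.034 + 0.022 + 0.044 = 0.1.
Golden rule sets MPK = n+g+δ: 0.24·k^(0.24−1) = 0.1, so k_gold = (0.24/0.1)^(1/0.76) ≈ 3.1643.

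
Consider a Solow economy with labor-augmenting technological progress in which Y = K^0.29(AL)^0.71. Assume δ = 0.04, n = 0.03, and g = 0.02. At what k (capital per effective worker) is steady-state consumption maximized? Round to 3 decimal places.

Capital per effective worker breaks even when investment replaces (n + g + δ)·k; here n + g + δ = 0.09.
Golden rule sets MPK = n+g+δ: 0.29·k^(0.29−1) = 0.09, so k_gold = (0.29/0.09)^(1/0.71) ≈ 5.1965.

k_gold ≈ 5.197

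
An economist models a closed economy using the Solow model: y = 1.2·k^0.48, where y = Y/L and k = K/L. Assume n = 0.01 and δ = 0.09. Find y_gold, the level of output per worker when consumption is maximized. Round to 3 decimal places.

Capital per worker breaks even when investment replaces (n + δ)·k; here n + δ = 0.1.
Golden rule sets MPK = n+δ: 0.48·1.2·k^(0.48−1) = 0.1, so k_gold = (0.48·1.2/0.1)^(1/0.52) ≈ 28.9969.
Output: y_gold = 1.2·k_gold^0.48 = 1.2·28.9969^0.48 ≈ 6.0410.

y_gold ≈ 6.041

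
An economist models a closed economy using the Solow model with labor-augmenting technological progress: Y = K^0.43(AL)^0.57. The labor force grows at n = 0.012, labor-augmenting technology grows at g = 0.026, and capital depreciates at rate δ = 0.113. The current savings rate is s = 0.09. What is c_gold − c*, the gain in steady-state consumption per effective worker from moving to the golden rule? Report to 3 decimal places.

Δc ≈ 0.639

The effective depreciation rate is n + g + δ = 0.012 + 0.026 + 0.113 = 0.151.
Current steady state (s = 0.09): k* = (0.09/0.151)^(1/0.57) ≈ 0.4034, y* = 0.4034^0.43 ≈ 0.6768, c* = (1−0.09)·0.6768 ≈ 0.6159.
Maximizing c = f(k) − (n+g+δ)·k gives f'(k) = n+g+δ, i.e. 0.43·k^(0.43−1) = 0.151, so k_gold = (0.43/0.151)^(1/0.57) ≈ 6.2712.
y_gold = 6.2712^0.43 ≈ 2.2022, c_gold = y_gold − 0.151·k_gold ≈ 1.2553.
Gain: Δc = 1.2553 − 0.6159 ≈ 0.6394.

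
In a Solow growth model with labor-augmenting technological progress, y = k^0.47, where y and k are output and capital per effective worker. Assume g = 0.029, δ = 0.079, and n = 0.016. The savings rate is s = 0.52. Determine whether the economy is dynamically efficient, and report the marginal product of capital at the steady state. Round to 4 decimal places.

n + g + δ = 0.016 + 0.029 + 0.079 = 0.124.
Steady-state k*: s·k^0.47 = 0.124·k gives k* = (0.52/0.124)^(1/0.53) ≈ 14.9514.
MPK = 0.47·14.9514^(-0.53) ≈ 0.1121.
MPK < n+g+δ = 0.124, so the economy is dynamically inefficient (over-saving).

dynamically inefficient; MPK ≈ 0.1121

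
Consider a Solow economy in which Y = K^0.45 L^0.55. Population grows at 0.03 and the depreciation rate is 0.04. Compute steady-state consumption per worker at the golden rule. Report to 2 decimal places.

c_gold ≈ 2.52

Capital per worker breaks even when investment replaces (n + δ)·k; here n + δ = 0.07.
Maximizing c = f(k) − (n+δ)·k gives f'(k) = n+δ, i.e. 0.45·k^(0.45−1) = 0.07, so k_gold = (0.45/0.07)^(1/0.55) ≈ 29.4645.
y_gold = 29.4645^0.45 ≈ 4.5834.
c_gold = y_gold − (n+δ)·k_gold = 4.5834 − 0.07·29.4645 ≈ 2.5209.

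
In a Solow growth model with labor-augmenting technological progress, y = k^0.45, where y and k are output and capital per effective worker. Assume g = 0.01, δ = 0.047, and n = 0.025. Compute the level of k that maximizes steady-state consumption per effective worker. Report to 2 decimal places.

n + g + δ = 0.025 + 0.01 + 0.047 = 0.082.
Setting f'(k) = n+g+δ gives 0.45·k^(0.45−1) = 0.082, hence k_gold = (0.45/0.082)^(1/0.55) ≈ 22.0984.

k_gold ≈ 22.10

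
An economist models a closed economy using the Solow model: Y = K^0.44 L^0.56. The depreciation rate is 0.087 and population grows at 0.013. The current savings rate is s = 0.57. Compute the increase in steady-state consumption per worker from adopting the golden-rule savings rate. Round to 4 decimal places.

Δc ≈ 0.1057

The effective depreciation rate is n + δ = 0.013 + 0.087 = 0.1.
Current steady state (s = 0.57): k* = (0.57/0.1)^(1/0.56) ≈ 22.3757, y* = 22.3757^0.44 ≈ 3.9256, c* = (1−0.57)·3.9256 ≈ 1.6880.
At the golden rule the marginal product of capital equals n+δ: 0.44·k^(0.44−1) = 0.1. Solving, k_gold = (0.44/0.1)^(1/0.56) ≈ 14.0936.
y_gold = 14.0936^0.44 ≈ 3.2031, c_gold = y_gold − 0.1·k_gold ≈ 1.7937.
Gain: Δc = 1.7937 − 1.6880 ≈ 0.1057.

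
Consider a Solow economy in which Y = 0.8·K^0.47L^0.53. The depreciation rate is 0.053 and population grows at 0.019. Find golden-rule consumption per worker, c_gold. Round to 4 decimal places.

c_gold ≈ 1.8363

The effective depreciation rate is n + δ = 0.019 + 0.053 = 0.072.
Setting f'(k) = n+δ gives 0.47·0.8·k^(0.47−1) = 0.072, hence k_gold = (0.47·0.8/0.072)^(1/0.53) ≈ 22.6175.
y_gold = 0.8·22.6175^0.47 ≈ 3.4648.
c_gold = y_gold − (n+δ)·k_gold = 3.4648 − 0.072·22.6175 ≈ 1.8363.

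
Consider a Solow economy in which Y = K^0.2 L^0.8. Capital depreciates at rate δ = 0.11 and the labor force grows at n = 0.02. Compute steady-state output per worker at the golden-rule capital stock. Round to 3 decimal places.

n + δ = 0.02 + 0.11 = 0.13.
Golden rule sets MPK = n+δ: 0.2·k^(0.2−1) = 0.13, so k_gold = (0.2/0.13)^(1/0.8) ≈ 1.7134.
Output: y_gold = k_gold^0.2 = 1.7134^0.2 ≈ 1.1137.

y_gold ≈ 1.114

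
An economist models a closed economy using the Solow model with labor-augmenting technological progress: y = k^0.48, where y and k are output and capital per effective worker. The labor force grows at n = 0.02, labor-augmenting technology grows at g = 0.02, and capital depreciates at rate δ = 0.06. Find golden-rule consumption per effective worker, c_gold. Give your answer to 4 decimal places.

c_gold ≈ 2.2123

Capital per effective worker breaks even when investment replaces (n + g + δ)·k; here n + g + δ = 0.1.
Maximizing c = f(k) − (n+g+δ)·k gives f'(k) = n+g+δ, i.e. 0.48·k^(0.48−1) = 0.1, so k_gold = (0.48/0.1)^(1/0.52) ≈ 20.4211.
y_gold = 20.4211^0.48 ≈ 4.2544.
c_gold = y_gold − (n+g+δ)·k_gold = 4.2544 − 0.1·20.4211 ≈ 2.2123.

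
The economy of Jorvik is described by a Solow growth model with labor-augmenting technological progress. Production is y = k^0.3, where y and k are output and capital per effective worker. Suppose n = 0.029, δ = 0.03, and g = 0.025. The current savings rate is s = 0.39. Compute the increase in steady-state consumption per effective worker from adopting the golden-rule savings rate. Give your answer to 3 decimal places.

Δc ≈ 0.030

The effective depreciation rate is n + g + δ = 0.029 + 0.025 + 0.03 = 0.084.
Current steady state (s = 0.39): k* = (0.39/0.084)^(1/0.7) ≈ 8.9650, y* = 8.9650^0.3 ≈ 1.9309, c* = (1−0.39)·1.9309 ≈ 1.1779.
Setting f'(k) = n+g+δ gives 0.3·k^(0.3−1) = 0.084, hence k_gold = (0.3/0.084)^(1/0.7) ≈ 6.1627.
y_gold = 6.1627^0.3 ≈ 1.7256, c_gold = y_gold − 0.084·k_gold ≈ 1.2079.
Gain: Δc = 1.2079 − 1.1779 ≈ 0.0300.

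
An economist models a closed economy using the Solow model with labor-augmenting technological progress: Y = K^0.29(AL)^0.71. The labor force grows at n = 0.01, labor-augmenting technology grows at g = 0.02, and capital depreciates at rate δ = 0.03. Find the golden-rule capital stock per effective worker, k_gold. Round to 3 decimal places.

k_gold ≈ 9.199

The effective depreciation rate is n + g + δ = 0.01 + 0.02 + 0.03 = 0.06.
Setting f'(k) = n+g+δ gives 0.29·k^(0.29−1) = 0.06, hence k_gold = (0.29/0.06)^(1/0.71) ≈ 9.1987.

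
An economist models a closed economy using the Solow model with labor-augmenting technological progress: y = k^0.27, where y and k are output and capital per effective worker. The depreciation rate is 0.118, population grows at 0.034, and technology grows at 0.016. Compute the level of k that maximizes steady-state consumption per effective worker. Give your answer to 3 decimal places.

Break-even investment rate: n + g + δ = 0.034 + 0.016 + 0.118 = 0.168.
Golden rule sets MPK = n+g+δ: 0.27·k^(0.27−1) = 0.168, so k_gold = (0.27/0.168)^(1/0.73) ≈ 1.9154.

k_gold ≈ 1.915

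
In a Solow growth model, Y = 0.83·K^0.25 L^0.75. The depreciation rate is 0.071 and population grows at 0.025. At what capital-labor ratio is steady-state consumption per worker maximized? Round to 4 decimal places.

k_gold ≈ 2.7947

Break-even investment rate: n + δ = 0.025 + 0.071 = 0.096.
Maximizing c = f(k) − (n+δ)·k gives f'(k) = n+δ, i.e. 0.25·0.83·k^(0.25−1) = 0.096, so k_gold = (0.25·0.83/0.096)^(1/0.75) ≈ 2.7947.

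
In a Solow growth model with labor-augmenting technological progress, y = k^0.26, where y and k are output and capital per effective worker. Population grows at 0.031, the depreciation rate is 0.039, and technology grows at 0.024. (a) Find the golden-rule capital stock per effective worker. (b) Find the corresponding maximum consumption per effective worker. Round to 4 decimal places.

(a) k_gold ≈ 3.9545; (b) c_gold ≈ 1.0580

Capital per effective worker breaks even when investment replaces (n + g + δ)·k; here n + g + δ = 0.094.
Maximizing c = f(k) − (n+g+δ)·k gives f'(k) = n+g+δ, i.e. 0.26·k^(0.26−1) = 0.094, so k_gold = (0.26/0.094)^(1/0.74) ≈ 3.9545.
y_gold = 3.9545^0.26 ≈ 1.4297; c_gold = y_gold − 0.094·k_gold ≈ 1.0580.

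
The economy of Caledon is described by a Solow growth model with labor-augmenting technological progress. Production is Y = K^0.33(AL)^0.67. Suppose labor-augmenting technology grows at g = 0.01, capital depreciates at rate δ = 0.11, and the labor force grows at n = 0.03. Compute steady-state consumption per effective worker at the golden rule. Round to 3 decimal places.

n + g + δ = 0.03 + 0.01 + 0.11 = 0.15.
Maximizing c = f(k) − (n+g+δ)·k gives f'(k) = n+g+δ, i.e. 0.33·k^(0.33−1) = 0.15, so k_gold = (0.33/0.15)^(1/0.67) ≈ 3.2440.
y_gold = 3.2440^0.33 ≈ 1.4745.
c_gold = y_gold − (n+g+δ)·k_gold = 1.4745 − 0.15·3.2440 ≈ 0.9879.

c_gold ≈ 0.988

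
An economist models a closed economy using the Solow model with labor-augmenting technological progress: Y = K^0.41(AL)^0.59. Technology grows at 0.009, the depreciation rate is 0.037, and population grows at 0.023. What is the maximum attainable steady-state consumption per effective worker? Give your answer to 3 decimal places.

c_gold ≈ 2.035

n + g + δ = 0.023 + 0.009 + 0.037 = 0.069.
Setting f'(k) = n+g+δ gives 0.41·k^(0.41−1) = 0.069, hence k_gold = (0.41/0.069)^(1/0.59) ≈ 20.5000.
y_gold = 20.5000^0.41 ≈ 3.4500.
c_gold = y_gold − (n+g+δ)·k_gold = 3.4500 − 0.069·20.5000 ≈ 2.0355.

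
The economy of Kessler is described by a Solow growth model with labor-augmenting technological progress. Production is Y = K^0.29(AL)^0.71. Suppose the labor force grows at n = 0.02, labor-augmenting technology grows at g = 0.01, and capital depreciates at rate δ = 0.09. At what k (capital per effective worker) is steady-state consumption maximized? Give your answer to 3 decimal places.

Capital per effective worker breaks even when investment replaces (n + g + δ)·k; here n + g + δ = 0.12.
Maximizing c = f(k) − (n+g+δ)·k gives f'(k) = n+g+δ, i.e. 0.29·k^(0.29−1) = 0.12, so k_gold = (0.29/0.12)^(1/0.71) ≈ 3.4653.

k_gold ≈ 3.465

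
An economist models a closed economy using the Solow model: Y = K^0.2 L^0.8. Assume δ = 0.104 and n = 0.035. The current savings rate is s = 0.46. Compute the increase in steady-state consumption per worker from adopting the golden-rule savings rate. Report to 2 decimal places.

Δc ≈ 0.15

The effective depreciation rate is n + δ = 0.035 + 0.104 = 0.139.
Current steady state (s = 0.46): k* = (0.46/0.139)^(1/0.8) ≈ 4.4635, y* = 4.4635^0.2 ≈ 1.3488, c* = (1−0.46)·1.3488 ≈ 0.7283.
Setting f'(k) = n+δ gives 0.2·k^(0.2−1) = 0.139, hence k_gold = (0.2/0.139)^(1/0.8) ≈ 1.5759.
y_gold = 1.5759^0.2 ≈ 1.0952, c_gold = y_gold − 0.139·k_gold ≈ 0.8762.
Gain: Δc = 0.8762 − 0.7283 ≈ 0.1478.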